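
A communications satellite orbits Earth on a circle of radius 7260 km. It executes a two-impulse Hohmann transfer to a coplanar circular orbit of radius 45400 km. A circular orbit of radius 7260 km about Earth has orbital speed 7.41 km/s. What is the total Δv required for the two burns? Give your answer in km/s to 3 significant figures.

Δv = 3.73 km/s

From the circular-orbit relation v² = μ/r at r = 7260 km: μ = v²r = (7.41)² × 7260 = 3.98633×10^5 km³/s².
Semi-major axis of the transfer orbit: a_t = (7260 + 45400)/2 = 26330 km.
At r₁ the circular-orbit speed is v₁ = √(μ/r₁) = 7.410 km/s.
Transfer-orbit speed at r₁ (vis-viva equation): v_p = √[μ(2/r₁ − 1/a_t)] = 9.730 km/s.
First burn Δv₁ = |v_p − v₁| = 2.320 km/s.
At r₂, v₂ = √(μ/r₂) = 2.963 km/s.
Transfer-orbit speed at r₂: v_a = √[μ(2/r₂ − 1/a_t)] = 1.556 km/s.
Second burn Δv₂ = |v₂ − v_a| = 1.407 km/s.
Δv = Δv₁ + Δv₂ = 2.320 + 1.407 = 3.727 km/s.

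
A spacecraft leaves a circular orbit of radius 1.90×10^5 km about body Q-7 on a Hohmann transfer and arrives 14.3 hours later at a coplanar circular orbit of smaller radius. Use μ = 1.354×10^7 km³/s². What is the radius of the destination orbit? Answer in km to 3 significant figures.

r₂ = 1.18×10^5 km

Transfer time t = 14.3 hours = 51480 s, and t = π√(a_t³/μ).
So a_t = (μ t²/π²)^(1/3) = (1.354×10^7 × (51480)² / π²)^(1/3) = 1.5377×10^5 km.
Since a_t = (r₁ + r₂)/2, r₂ = 2a_t − r₁ = 2×1.5377×10^5 − 1.900×10^5 = 1.1754×10^5 km.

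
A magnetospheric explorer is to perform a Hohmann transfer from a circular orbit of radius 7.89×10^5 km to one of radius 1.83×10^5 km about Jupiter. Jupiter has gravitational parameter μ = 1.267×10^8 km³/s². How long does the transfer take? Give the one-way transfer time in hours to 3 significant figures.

t = 26.3 hours

The Hohmann ellipse has a_t = (r₁ + r₂)/2 = 4.860×10^5 km.
By Kepler's third law the transfer-orbit period is T = 2π√(a_t³/μ), so t = T/2 = 94560 s.
Converting: 94560 s ÷ 3600 s/hour = 26.3 hours.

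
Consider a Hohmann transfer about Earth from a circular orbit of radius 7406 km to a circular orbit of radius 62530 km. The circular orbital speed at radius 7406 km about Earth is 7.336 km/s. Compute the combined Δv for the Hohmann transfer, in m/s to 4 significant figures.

From the circular-orbit relation v² = μ/r at r = 7406 km: μ = v²r = (7.336)² × 7406 = 3.98568×10^5 km³/s².
The Hohmann ellipse has a_t = (r₁ + r₂)/2 = 34968 km.
At r₁ the circular-orbit speed is v₁ = √(μ/r₁) = 7.336 km/s.
On the transfer ellipse at r₁, vis-viva gives v_p = √[μ(2/r₁ − 1/a_t)] = 9.810 km/s.
First burn Δv₁ = |v_p − v₁| = 2.474 km/s.
At r₂, v₂ = √(μ/r₂) = 2.525 km/s.
Transfer-orbit speed at r₂: v_a = √[μ(2/r₂ − 1/a_t)] = 1.162 km/s.
Second burn Δv₂ = |v₂ − v_a| = 1.363 km/s.
Δv = Δv₁ + Δv₂ = 2.474 + 1.363 = 3.837 km/s.

Δv = 3837 m/s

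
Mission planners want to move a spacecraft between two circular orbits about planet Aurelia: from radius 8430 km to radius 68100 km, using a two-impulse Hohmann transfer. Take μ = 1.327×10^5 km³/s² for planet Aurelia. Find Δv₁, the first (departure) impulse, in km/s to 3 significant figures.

Semi-major axis of the transfer orbit: a_t = (8430 + 68100)/2 = 38265 km.
Circular speed at r = 8430 km: v_c = √(μ/r) = 3.968 km/s.
Transfer-orbit speed at the same r (vis-viva, a = a_t): v_t = √[μ(2/r − 1/a_t)] = 5.293 km/s.
Δv₁ = |v_t − v_c| = |5.293 − 3.968| = 1.325 km/s.

Δv₁ = 1.33 km/s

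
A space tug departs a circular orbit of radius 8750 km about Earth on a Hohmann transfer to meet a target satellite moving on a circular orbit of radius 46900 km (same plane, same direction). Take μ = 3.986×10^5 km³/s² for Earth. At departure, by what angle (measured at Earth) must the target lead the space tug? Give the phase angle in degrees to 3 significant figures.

φ = 97.7°

Semi-major axis of the transfer orbit: a_t = (8750 + 46900)/2 = 27825 km.
The half-period of the transfer ellipse is t = π√(a_t³/μ) = 23095.85 s.
The target's mean motion on its circular orbit is ω₂ = √(μ/r₂³) = 6.215977×10^-5 rad/s.
Angle swept by the target during transfer: ω₂·t = 1.43563 rad = 82.26°.
The space tug traverses 180° on the transfer ellipse, so the target must lead by 180° − 82.26° = 97.7°.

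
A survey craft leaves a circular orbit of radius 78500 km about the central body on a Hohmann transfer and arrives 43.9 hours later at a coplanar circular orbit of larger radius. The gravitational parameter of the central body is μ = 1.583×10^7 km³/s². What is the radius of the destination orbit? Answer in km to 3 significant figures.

Transfer time t = 43.9 hours = 1.5804×10^5 s, and t = π√(a_t³/μ).
So a_t = (μ t²/π²)^(1/3) = (1.583×10^7 × (1.5804×10^5)² / π²)^(1/3) = 3.4217×10^5 km.
Since a_t = (r₁ + r₂)/2, r₂ = 2a_t − r₁ = 2×3.4217×10^5 − 78500 = 6.0584×10^5 km.

r₂ = 6.06×10^5 km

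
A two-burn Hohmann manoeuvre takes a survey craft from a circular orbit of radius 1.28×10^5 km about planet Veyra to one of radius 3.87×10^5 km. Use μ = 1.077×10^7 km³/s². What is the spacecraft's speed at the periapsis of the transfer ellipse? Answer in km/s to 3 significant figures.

v = 11.2 km/s

Semi-major axis of the transfer orbit: a_t = (1.280×10^5 + 3.870×10^5)/2 = 2.575×10^5 km.
At periapsis, r = 1.280×10^5 km.
Applying v² = μ(2/r − 1/a_t): v = 11.25 km/s.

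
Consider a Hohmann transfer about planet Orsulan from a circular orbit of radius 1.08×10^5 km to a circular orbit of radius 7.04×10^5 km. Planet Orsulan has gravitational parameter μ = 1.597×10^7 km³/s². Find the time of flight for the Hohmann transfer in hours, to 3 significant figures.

The Hohmann ellipse has a_t = (r₁ + r₂)/2 = 4.060×10^5 km.
By Kepler's third law the transfer-orbit period is T = 2π√(a_t³/μ), so t = T/2 = 2.034×10^5 s.
Converting: 2.034×10^5 s ÷ 3600 s/hour = 56.5 hours.

t = 56.5 hours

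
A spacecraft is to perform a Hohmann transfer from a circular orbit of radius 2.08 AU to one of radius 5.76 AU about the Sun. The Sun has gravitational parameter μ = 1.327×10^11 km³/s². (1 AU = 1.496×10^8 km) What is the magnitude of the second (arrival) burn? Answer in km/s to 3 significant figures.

In km: r₁ = 2.08 × 1.496×10^8 = 3.11168×10^8 km; r₂ = 5.76 × 1.496×10^8 = 8.61696×10^8 km.
The Hohmann ellipse has a_t = (r₁ + r₂)/2 = 5.86432×10^8 km.
On the circular orbit at r = 8.61696×10^8 km, v_c = √(μ/r) = 12.41 km/s.
Vis-viva on the transfer ellipse at r = 8.61696×10^8 km gives v_t = √[μ(2/r − 1/a_t)] = 9.040 km/s.
Δv₂ = |v_t − v_c| = |9.040 − 12.41| = 3.370 km/s.

Δv₂ = 3.37 km/s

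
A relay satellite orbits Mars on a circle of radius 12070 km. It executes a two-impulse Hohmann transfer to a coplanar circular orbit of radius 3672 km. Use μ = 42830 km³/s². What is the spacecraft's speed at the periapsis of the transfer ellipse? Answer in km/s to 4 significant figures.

The Hohmann ellipse has a_t = (r₁ + r₂)/2 = 7871 km.
At periapsis, r = 3672 km.
Applying v² = μ(2/r − 1/a_t): v = 4.229 km/s.

v = 4.229 km/s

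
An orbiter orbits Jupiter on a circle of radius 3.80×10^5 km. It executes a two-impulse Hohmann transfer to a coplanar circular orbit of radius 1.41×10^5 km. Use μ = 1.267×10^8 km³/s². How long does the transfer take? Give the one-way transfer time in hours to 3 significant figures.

t = 10.3 hours

Transfer-ellipse semi-major axis a_t = (r₁ + r₂)/2 = (3.800×10^5 + 1.410×10^5)/2 = 2.605×10^5 km.
By Kepler's third law the transfer-orbit period is T = 2π√(a_t³/μ), so t = T/2 = 37110 s.
Converting: 37110 s ÷ 3600 s/hour = 10.3 hours.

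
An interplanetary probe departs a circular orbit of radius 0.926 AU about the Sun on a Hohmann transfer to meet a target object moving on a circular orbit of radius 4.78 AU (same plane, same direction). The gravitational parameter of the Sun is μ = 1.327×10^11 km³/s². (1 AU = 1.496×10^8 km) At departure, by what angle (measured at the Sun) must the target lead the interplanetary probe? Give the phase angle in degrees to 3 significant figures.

φ = 97.0°

In km: r₁ = 0.926 × 1.496×10^8 = 1.385296×10^8 km; r₂ = 4.78 × 1.496×10^8 = 7.15088×10^8 km.
The Hohmann ellipse has a_t = (r₁ + r₂)/2 = 4.268088×10^8 km.
Transfer time t = π√(a_t³/μ) = 7.604×10^7 s.
The target's mean motion on its circular orbit is ω₂ = √(μ/r₂³) = 1.905×10^-8 rad/s.
Angle swept by the target during transfer: ω₂·t = 1.4486 rad = 83.00°.
Arrival is 180° from departure on the ellipse, so φ = 180° − 83.00° = 97.0°.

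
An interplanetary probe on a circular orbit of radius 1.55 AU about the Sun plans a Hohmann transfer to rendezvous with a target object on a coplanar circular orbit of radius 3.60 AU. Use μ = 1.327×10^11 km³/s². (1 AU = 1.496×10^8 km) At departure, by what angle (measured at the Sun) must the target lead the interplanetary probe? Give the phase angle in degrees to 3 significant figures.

In km: r₁ = 1.55 × 1.496×10^8 = 2.3188×10^8 km; r₂ = 3.60 × 1.496×10^8 = 5.3856×10^8 km.
Transfer-ellipse semi-major axis a_t = (r₁ + r₂)/2 = (2.3188×10^8 + 5.3856×10^8)/2 = 3.8522×10^8 km.
Transfer time t = π√(a_t³/μ) = 6.5205×10^7 s.
The target's mean motion on its circular orbit is ω₂ = √(μ/r₂³) = 2.9146×10^-8 rad/s.
Angle swept by the target during transfer: ω₂·t = 1.900 rad = 108.9°.
The interplanetary probe traverses 180° on the transfer ellipse, so the target must lead by 180° − 108.9° = 71.1°.

φ = 71.1°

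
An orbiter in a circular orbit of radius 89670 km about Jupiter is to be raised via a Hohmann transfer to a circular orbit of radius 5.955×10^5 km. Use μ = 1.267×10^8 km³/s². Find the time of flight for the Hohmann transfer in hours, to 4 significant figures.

t = 15.55 hours

Transfer-ellipse semi-major axis a_t = (r₁ + r₂)/2 = (89670 + 5.955×10^5)/2 = 3.42585×10^5 km.
Transfer time t = π√(a_t³/μ) = π√((3.42585×10^5)³ / 1.267×10^8) = 55965 s.
Converting: 55965 s ÷ 3600 s/hour = 15.55 hours.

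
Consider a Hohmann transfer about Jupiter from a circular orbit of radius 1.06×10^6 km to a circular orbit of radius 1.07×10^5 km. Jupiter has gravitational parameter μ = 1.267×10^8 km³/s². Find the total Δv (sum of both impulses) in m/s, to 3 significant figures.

Δv = 18200 m/s

Semi-major axis of the transfer orbit: a_t = (1.060×10^6 + 1.070×10^5)/2 = 5.835×10^5 km.
Circular speed at r₁: v₁ = √(μ/r₁) = √(1.267×10^8/1.060×10^6) = 10.933 km/s.
On the transfer ellipse at r₁, vis-viva gives v_a = √[μ(2/r₁ − 1/a_t)] = 4.6817 km/s.
First burn Δv₁ = |v_a − v₁| = 6.251 km/s.
At r₂, v₂ = √(μ/r₂) = 34.41 km/s.
Transfer-orbit speed at r₂: v_p = √[μ(2/r₂ − 1/a_t)] = 46.38 km/s.
Second burn Δv₂ = |v₂ − v_p| = 11.97 km/s.
Δv = Δv₁ + Δv₂ = 6.251 + 11.97 = 18.22 km/s.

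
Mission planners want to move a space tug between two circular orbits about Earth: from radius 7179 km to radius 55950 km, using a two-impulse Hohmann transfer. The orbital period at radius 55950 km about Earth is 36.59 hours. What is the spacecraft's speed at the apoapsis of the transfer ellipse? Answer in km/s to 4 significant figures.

From Kepler's third law T² = 4π²r³/μ at r = 55950 km, T = 36.59 hours = 36.59 × 3600 s = 1.31724×10^5 s: μ = 4π²r³/T² = 3.98502×10^5 km³/s².
Semi-major axis of the transfer orbit: a_t = (7179 + 55950)/2 = 31564.5 km.
At apoapsis, r = 55950 km.
Applying v² = μ(2/r − 1/a_t): v = 1.273 km/s.

v = 1.273 km/s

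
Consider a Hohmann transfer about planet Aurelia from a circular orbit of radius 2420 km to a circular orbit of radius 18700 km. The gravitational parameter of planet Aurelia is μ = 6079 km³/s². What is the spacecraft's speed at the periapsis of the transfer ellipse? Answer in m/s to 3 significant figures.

v = 2110 m/s

Semi-major axis of the transfer orbit: a_t = (2420 + 18700)/2 = 10560 km.
At periapsis, r = 2420 km.
Vis-viva: v = √[μ(2/r − 1/a_t)] = √[6079 × (2/2420 − 1/10560)] = 2.109 km/s.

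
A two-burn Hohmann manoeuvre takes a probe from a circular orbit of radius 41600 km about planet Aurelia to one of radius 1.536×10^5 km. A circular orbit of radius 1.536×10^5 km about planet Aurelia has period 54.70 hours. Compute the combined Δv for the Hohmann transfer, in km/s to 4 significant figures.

Δv = 4.098 km/s

From Kepler's third law T² = 4π²r³/μ at r = 1.536×10^5 km, T = 54.70 hours = 54.70 × 3600 s = 1.9692×10^5 s: μ = 4π²r³/T² = 3.68938×10^6 km³/s².
The Hohmann ellipse has a_t = (r₁ + r₂)/2 = 97600 km.
At r₁ the circular-orbit speed is v₁ = √(μ/r₁) = 9.4174 km/s.
Transfer-orbit speed at r₁ (vis-viva equation): v_p = √[μ(2/r₁ − 1/a_t)] = 11.814 km/s.
First burn Δv₁ = |v_p − v₁| = 2.397 km/s.
At r₂, v₂ = √(μ/r₂) = 4.901 km/s.
Transfer-orbit speed at r₂: v_a = √[μ(2/r₂ − 1/a_t)] = 3.200 km/s.
Second burn Δv₂ = |v₂ − v_a| = 1.701 km/s.
Δv = Δv₁ + Δv₂ = 2.397 + 1.701 = 4.098 km/s.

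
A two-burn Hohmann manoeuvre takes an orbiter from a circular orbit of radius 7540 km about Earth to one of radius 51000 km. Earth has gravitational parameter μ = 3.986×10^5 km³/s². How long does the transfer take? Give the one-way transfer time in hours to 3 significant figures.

t = 6.92 hours

The Hohmann ellipse has a_t = (r₁ + r₂)/2 = 29270 km.
Half the transfer-orbit period gives t = π√(a_t³/μ) = 24920 s.
Converting: 24920 s ÷ 3600 s/hour = 6.92 hours.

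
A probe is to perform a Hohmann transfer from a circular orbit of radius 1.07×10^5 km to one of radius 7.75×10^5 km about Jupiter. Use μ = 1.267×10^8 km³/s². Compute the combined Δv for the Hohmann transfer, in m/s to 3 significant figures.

Δv = 17700 m/s

Semi-major axis of the transfer orbit: a_t = (1.070×10^5 + 7.750×10^5)/2 = 4.410×10^5 km.
At r₁ the circular-orbit speed is v₁ = √(μ/r₁) = 34.411 km/s.
Transfer-orbit speed at r₁ (vis-viva equation): v_p = √[μ(2/r₁ − 1/a_t)] = 45.617 km/s.
First burn Δv₁ = |v_p − v₁| = 11.206 km/s.
Circular speed at r₂: v₂ = √(μ/r₂) = 12.7861 km/s.
Transfer-orbit speed at r₂: v_a = √[μ(2/r₂ − 1/a_t)] = 6.29811 km/s.
Second burn Δv₂ = |v₂ − v_a| = 6.4880 km/s.
Total Δv = Δv₁ + Δv₂ = 17.69 km/s.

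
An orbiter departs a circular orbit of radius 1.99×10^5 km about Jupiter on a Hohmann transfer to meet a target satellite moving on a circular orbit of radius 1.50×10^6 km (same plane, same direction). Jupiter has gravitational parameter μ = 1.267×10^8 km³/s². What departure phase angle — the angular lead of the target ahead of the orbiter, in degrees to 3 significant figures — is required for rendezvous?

The Hohmann ellipse has a_t = (r₁ + r₂)/2 = 8.495×10^5 km.
Transfer time t = π√(a_t³/μ) = 2.185×10^5 s.
The target's mean motion on its circular orbit is ω₂ = √(μ/r₂³) = 6.127×10^-6 rad/s.
Angle swept by the target during transfer: ω₂·t = 1.339 rad = 76.72°.
Arrival is 180° from departure on the ellipse, so φ = 180° − 76.72° = 103°.

φ = 103°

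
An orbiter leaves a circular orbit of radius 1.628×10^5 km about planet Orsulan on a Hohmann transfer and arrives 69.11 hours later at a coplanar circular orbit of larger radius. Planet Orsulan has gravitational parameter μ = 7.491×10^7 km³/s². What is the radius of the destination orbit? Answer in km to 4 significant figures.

Transfer time t = 69.11 hours = 2.48796×10^5 s, and t = π√(a_t³/μ).
So a_t = (μ t²/π²)^(1/3) = (7.491×10^7 × (2.48796×10^5)² / π²)^(1/3) = 7.7740×10^5 km.
Since a_t = (r₁ + r₂)/2, r₂ = 2a_t − r₁ = 2×7.7740×10^5 − 1.628×10^5 = 1.392×10^6 km.

r₂ = 1.392×10^6 km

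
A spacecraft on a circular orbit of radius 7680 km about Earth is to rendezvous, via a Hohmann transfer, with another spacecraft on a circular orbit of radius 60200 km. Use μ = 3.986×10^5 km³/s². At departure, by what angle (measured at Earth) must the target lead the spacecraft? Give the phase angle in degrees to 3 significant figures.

Transfer-ellipse semi-major axis a_t = (r₁ + r₂)/2 = (7680 + 60200)/2 = 33940 km.
The half-period of the transfer ellipse is t = π√(a_t³/μ) = 31110 s.
Target angular speed ω₂ = √(μ/r₂³) = 4.274×10^-5 rad/s.
Angle swept by the target during transfer: ω₂·t = 1.330 rad = 76.20°.
The spacecraft traverses 180° on the transfer ellipse, so the target must lead by 180° − 76.20° = 104°.

φ = 104°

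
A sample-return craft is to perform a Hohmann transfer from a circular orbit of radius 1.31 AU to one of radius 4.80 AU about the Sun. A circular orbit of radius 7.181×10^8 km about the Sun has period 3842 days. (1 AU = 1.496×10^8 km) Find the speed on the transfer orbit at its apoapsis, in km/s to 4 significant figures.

From Kepler's third law T² = 4π²r³/μ at r = 7.181×10^8 km, T = 3842 days = 3842 × 86400 s = 3.319488×10^8 s: μ = 4π²r³/T² = 1.32670×10^11 km³/s².
In km: r₁ = 1.31 × 1.496×10^8 = 1.95976×10^8 km; r₂ = 4.80 × 1.496×10^8 = 7.1808×10^8 km.
Transfer-ellipse semi-major axis a_t = (r₁ + r₂)/2 = (1.95976×10^8 + 7.1808×10^8)/2 = 4.57028×10^8 km.
At apoapsis, r = 7.1808×10^8 km.
Applying v² = μ(2/r − 1/a_t): v = 8.901 km/s.

v = 8.901 km/s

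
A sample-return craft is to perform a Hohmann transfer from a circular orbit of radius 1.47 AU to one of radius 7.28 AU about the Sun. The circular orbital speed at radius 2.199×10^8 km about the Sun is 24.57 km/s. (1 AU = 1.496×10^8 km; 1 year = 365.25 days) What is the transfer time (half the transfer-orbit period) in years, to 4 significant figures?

From the circular-orbit relation v² = μ/r at r = 2.199×10^8 km: μ = v²r = (24.57)² × 2.199×10^8 = 1.32750×10^11 km³/s².
In km: r₁ = 1.47 × 1.496×10^8 = 2.19912×10^8 km; r₂ = 7.28 × 1.496×10^8 = 1.089088×10^9 km.
Transfer-ellipse semi-major axis a_t = (r₁ + r₂)/2 = (2.19912×10^8 + 1.089088×10^9)/2 = 6.545×10^8 km.
By Kepler's third law the transfer-orbit period is T = 2π√(a_t³/μ), so t = T/2 = 1.4438×10^8 s.
Converting: 1.4438×10^8 s ÷ 3.15576×10^7 s/year (365.25 × 86400) = 4.575 years.

t = 4.575 years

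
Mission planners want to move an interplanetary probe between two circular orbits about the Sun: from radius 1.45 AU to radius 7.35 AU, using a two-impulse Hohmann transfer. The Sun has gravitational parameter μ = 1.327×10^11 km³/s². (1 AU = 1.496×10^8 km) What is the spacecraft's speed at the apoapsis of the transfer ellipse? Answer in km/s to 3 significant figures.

v = 6.31 km/s

In km: r₁ = 1.45 × 1.496×10^8 = 2.1692×10^8 km; r₂ = 7.35 × 1.496×10^8 = 1.09956×10^9 km.
Semi-major axis of the transfer orbit: a_t = (2.1692×10^8 + 1.09956×10^9)/2 = 6.5824×10^8 km.
At apoapsis, r = 1.09956×10^9 km.
From the vis-viva equation, v = √[μ(2/r − 1/a_t)] = 6.306 km/s.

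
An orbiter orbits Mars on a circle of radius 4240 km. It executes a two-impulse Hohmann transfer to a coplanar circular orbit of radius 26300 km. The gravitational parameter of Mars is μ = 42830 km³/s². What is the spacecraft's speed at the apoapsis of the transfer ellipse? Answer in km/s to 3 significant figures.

v = 0.672 km/s

The Hohmann ellipse has a_t = (r₁ + r₂)/2 = 15270 km.
The apoapsis of the transfer ellipse is at r = 26300 km.
Vis-viva: v = √[μ(2/r − 1/a_t)] = √[42830 × (2/26300 − 1/15270)] = 0.6724 km/s.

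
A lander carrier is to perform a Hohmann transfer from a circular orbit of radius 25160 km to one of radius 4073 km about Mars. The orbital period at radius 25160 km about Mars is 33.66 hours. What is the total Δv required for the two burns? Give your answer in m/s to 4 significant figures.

From Kepler's third law T² = 4π²r³/μ at r = 25160 km, T = 33.66 hours = 33.66 × 3600 s = 1.21176×10^5 s: μ = 4π²r³/T² = 42821.2 km³/s².
Semi-major axis of the transfer orbit: a_t = (25160 + 4073)/2 = 14616.5 km.
Circular speed at r₁: v₁ = √(μ/r₁) = √(42821.2/25160) = 1.3046 km/s.
Transfer-orbit speed at r₁ (vis-viva): v_a = √[μ(2/r₁ − 1/a_t)] = 0.68867 km/s.
First burn Δv₁ = |v_a − v₁| = 0.6159 km/s.
At r₂, v₂ = √(μ/r₂) = 3.242 km/s.
Transfer-orbit speed at r₂: v_p = √[μ(2/r₂ − 1/a_t)] = 4.254 km/s.
Second burn Δv₂ = |v₂ − v_p| = 1.012 km/s.
Δv = Δv₁ + Δv₂ = 0.6159 + 1.012 = 1.628 km/s.

Δv = 1628 m/s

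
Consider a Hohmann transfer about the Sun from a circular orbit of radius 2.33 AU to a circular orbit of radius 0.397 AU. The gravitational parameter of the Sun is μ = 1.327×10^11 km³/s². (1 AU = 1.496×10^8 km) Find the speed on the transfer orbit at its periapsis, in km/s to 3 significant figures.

v = 61.8 km/s

In km: r₁ = 2.33 × 1.496×10^8 = 3.48568×10^8 km; r₂ = 0.397 × 1.496×10^8 = 5.93912×10^7 km.
Transfer-ellipse semi-major axis a_t = (r₁ + r₂)/2 = (3.48568×10^8 + 5.93912×10^7)/2 = 2.039796×10^8 km.
The periapsis of the transfer ellipse is at r = 5.93912×10^7 km.
Applying v² = μ(2/r − 1/a_t): v = 61.79 km/s.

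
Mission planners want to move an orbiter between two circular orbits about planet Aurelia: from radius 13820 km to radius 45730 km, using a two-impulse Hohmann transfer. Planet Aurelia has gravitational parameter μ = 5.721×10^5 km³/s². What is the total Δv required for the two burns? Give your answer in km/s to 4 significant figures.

Transfer-ellipse semi-major axis a_t = (r₁ + r₂)/2 = (13820 + 45730)/2 = 29775 km.
Circular speed at r₁: v₁ = √(μ/r₁) = √(5.721×10^5/13820) = 6.434 km/s.
Transfer-orbit speed at r₁ (vis-viva equation): v_p = √[μ(2/r₁ − 1/a_t)] = 7.974 km/s.
First burn Δv₁ = |v_p − v₁| = 1.540 km/s.
At r₂, v₂ = √(μ/r₂) = 3.537 km/s.
Transfer-orbit speed at r₂: v_a = √[μ(2/r₂ − 1/a_t)] = 2.410 km/s.
Second burn Δv₂ = |v₂ − v_a| = 1.127 km/s.
Total Δv = Δv₁ + Δv₂ = 2.667 km/s.

Δv = 2.667 km/s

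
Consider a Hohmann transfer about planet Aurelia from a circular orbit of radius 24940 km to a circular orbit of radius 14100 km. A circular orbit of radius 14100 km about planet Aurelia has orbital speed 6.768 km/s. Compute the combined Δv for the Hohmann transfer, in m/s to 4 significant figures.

Δv = 1646 m/s

From the circular-orbit relation v² = μ/r at r = 14100 km: μ = v²r = (6.768)² × 14100 = 6.45862×10^5 km³/s².
The Hohmann ellipse has a_t = (r₁ + r₂)/2 = 19520 km.
Circular speed at r₁: v₁ = √(μ/r₁) = √(6.45862×10^5/24940) = 5.0889 km/s.
Transfer-orbit speed at r₁ (vis-viva equation): v_a = √[μ(2/r₁ − 1/a_t)] = 4.3251 km/s.
First burn Δv₁ = |v_a − v₁| = 0.7638 km/s.
Circular speed at r₂: v₂ = √(μ/r₂) = 6.7680 km/s.
Transfer-orbit speed at r₂: v_p = √[μ(2/r₂ − 1/a_t)] = 7.6501 km/s.
Second burn Δv₂ = |v₂ − v_p| = 0.8821 km/s.
Total Δv = Δv₁ + Δv₂ = 1.646 km/s.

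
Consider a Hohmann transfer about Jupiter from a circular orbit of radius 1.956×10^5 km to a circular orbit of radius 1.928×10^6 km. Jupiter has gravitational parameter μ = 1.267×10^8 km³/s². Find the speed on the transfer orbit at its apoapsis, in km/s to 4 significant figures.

v = 3.479 km/s

Transfer-ellipse semi-major axis a_t = (r₁ + r₂)/2 = (1.956×10^5 + 1.928×10^6)/2 = 1.0618×10^6 km.
The apoapsis of the transfer ellipse is at r = 1.928×10^6 km.
Applying v² = μ(2/r − 1/a_t): v = 3.479 km/s.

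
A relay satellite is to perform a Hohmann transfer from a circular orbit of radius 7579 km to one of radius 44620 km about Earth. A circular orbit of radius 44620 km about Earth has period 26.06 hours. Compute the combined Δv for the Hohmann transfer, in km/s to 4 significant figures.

Δv = 3.608 km/s

From Kepler's third law T² = 4π²r³/μ at r = 44620 km, T = 26.06 hours = 26.06 × 3600 s = 93816 s: μ = 4π²r³/T² = 3.98469×10^5 km³/s².
The Hohmann ellipse has a_t = (r₁ + r₂)/2 = 26099.5 km.
At r₁ the circular-orbit speed is v₁ = √(μ/r₁) = 7.251 km/s.
On the transfer ellipse at r₁, v² = μ(2/r − 1/a) gives v_p = √[μ(2/r₁ − 1/a_t)] = 9.481 km/s.
First burn Δv₁ = |v_p − v₁| = 2.230 km/s.
Circular speed at r₂: v₂ = √(μ/r₂) = 2.988 km/s.
Transfer-orbit speed at r₂: v_a = √[μ(2/r₂ − 1/a_t)] = 1.610 km/s.
Second burn Δv₂ = |v₂ − v_a| = 1.378 km/s.
Total Δv = Δv₁ + Δv₂ = 3.608 km/s.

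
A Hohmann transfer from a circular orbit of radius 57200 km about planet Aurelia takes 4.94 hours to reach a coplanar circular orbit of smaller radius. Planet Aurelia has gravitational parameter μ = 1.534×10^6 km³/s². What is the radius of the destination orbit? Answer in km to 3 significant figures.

Transfer time t = 4.94 hours = 17784 s, and t = π√(a_t³/μ).
So a_t = (μ t²/π²)^(1/3) = (1.534×10^6 × (17784)² / π²)^(1/3) = 36632 km.
Since a_t = (r₁ + r₂)/2, r₂ = 2a_t − r₁ = 2×36632 − 57200 = 16064 km.

r₂ = 16100 km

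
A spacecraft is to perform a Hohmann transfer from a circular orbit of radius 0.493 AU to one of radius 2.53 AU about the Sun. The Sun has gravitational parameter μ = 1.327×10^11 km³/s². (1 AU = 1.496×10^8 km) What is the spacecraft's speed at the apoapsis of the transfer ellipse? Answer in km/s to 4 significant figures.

v = 10.69 km/s

In km: r₁ = 0.493 × 1.496×10^8 = 7.37528×10^7 km; r₂ = 2.53 × 1.496×10^8 = 3.78488×10^8 km.
Semi-major axis of the transfer orbit: a_t = (7.37528×10^7 + 3.78488×10^8)/2 = 2.261204×10^8 km.
The apoapsis of the transfer ellipse is at r = 3.78488×10^8 km.
Applying v² = μ(2/r − 1/a_t): v = 10.69 km/s.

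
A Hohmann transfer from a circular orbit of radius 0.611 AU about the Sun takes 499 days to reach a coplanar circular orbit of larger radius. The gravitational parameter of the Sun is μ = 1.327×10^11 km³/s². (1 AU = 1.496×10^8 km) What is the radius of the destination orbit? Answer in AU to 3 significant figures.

r₂ = 3.30 AU

In km: r₁ = 0.611 × 1.496×10^8 = 9.14056×10^7 km.
Transfer time t = 499 days = 4.31136×10^7 s, and t = π√(a_t³/μ).
So a_t = (μ t²/π²)^(1/3) = (1.327×10^11 × (4.31136×10^7)² / π²)^(1/3) = 2.9237×10^8 km.
Since a_t = (r₁ + r₂)/2, r₂ = 2a_t − r₁ = 2×2.9237×10^8 − 9.14056×10^7 = 4.933344×10^8 km.
In AU: r₂ = 4.933344×10^8 / 1.496×10^8 = 3.30 AU.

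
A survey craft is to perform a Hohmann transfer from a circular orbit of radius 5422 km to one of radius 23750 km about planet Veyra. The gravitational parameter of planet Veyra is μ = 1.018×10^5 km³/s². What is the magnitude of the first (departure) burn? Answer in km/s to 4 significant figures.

Transfer-ellipse semi-major axis a_t = (r₁ + r₂)/2 = (5422 + 23750)/2 = 14586 km.
On the circular orbit at r = 5422 km, v_c = √(μ/r) = 4.333 km/s.
Vis-viva on the transfer ellipse at r = 5422 km gives v_t = √[μ(2/r − 1/a_t)] = 5.529 km/s.
Δv₁ = |v_t − v_c| = |5.529 − 4.333| = 1.196 km/s.

Δv₁ = 1.196 km/s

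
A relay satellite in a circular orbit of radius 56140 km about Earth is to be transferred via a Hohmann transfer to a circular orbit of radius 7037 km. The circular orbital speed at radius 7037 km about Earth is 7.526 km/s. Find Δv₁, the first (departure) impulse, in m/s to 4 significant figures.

Δv₁ = 1407 m/s

From the circular-orbit relation v² = μ/r at r = 7037 km: μ = v²r = (7.526)² × 7037 = 3.98580×10^5 km³/s².
The Hohmann ellipse has a_t = (r₁ + r₂)/2 = 31588.5 km.
Circular speed at r = 56140 km: v_c = √(μ/r) = 2.665 km/s.
Vis-viva on the transfer ellipse at r = 56140 km gives v_t = √[μ(2/r − 1/a_t)] = 1.258 km/s.
Δv₁ = |v_t − v_c| = |1.258 − 2.665| = 1.407 km/s.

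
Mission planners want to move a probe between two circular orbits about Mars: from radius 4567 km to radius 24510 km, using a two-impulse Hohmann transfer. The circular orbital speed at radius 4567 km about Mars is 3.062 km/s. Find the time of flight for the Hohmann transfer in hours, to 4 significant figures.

From the circular-orbit relation v² = μ/r at r = 4567 km: μ = v²r = (3.062)² × 4567 = 42819.5 km³/s².
Semi-major axis of the transfer orbit: a_t = (4567 + 24510)/2 = 14538.5 km.
By Kepler's third law the transfer-orbit period is T = 2π√(a_t³/μ), so t = T/2 = 26614 s.
Converting: 26614 s ÷ 3600 s/hour = 7.393 hours.

t = 7.393 hours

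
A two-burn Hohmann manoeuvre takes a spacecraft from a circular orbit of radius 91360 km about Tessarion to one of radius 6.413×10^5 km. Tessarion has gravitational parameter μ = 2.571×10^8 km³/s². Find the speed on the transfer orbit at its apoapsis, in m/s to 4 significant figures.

v = 9999 m/s

Transfer-ellipse semi-major axis a_t = (r₁ + r₂)/2 = (91360 + 6.413×10^5)/2 = 3.6633×10^5 km.
The apoapsis of the transfer ellipse is at r = 6.413×10^5 km.
Vis-viva: v = √[μ(2/r − 1/a_t)] = √[2.571×10^8 × (2/6.413×10^5 − 1/3.6633×10^5)] = 9.999 km/s.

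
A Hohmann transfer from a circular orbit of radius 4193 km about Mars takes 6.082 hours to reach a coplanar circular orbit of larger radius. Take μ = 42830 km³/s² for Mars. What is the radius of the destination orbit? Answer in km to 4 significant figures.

Transfer time t = 6.082 hours = 21895.2 s, and t = π√(a_t³/μ).
So a_t = (μ t²/π²)^(1/3) = (42830 × (21895.2)² / π²)^(1/3) = 12766 km.
Since a_t = (r₁ + r₂)/2, r₂ = 2a_t − r₁ = 2×12766 − 4193 = 21339 km.

r₂ = 21340 km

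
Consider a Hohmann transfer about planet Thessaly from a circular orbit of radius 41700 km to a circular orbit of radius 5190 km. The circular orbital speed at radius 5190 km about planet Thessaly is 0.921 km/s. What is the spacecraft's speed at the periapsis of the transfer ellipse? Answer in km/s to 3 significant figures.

v = 1.23 km/s

From the circular-orbit relation v² = μ/r at r = 5190 km: μ = v²r = (0.921)² × 5190 = 4402.37 km³/s².
Transfer-ellipse semi-major axis a_t = (r₁ + r₂)/2 = (41700 + 5190)/2 = 23445 km.
The periapsis of the transfer ellipse is at r = 5190 km.
Applying v² = μ(2/r − 1/a_t): v = 1.228 km/s.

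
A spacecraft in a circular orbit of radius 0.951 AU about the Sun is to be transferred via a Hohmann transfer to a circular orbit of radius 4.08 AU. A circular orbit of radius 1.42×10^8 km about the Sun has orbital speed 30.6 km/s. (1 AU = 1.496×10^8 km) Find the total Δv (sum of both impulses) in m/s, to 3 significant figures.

Δv = 14000 m/s

From the circular-orbit relation v² = μ/r at r = 1.42×10^8 km: μ = v²r = (30.6)² × 1.42×10^8 = 1.32963×10^11 km³/s².
In km: r₁ = 0.951 × 1.496×10^8 = 1.422696×10^8 km; r₂ = 4.08 × 1.496×10^8 = 6.10368×10^8 km.
The Hohmann ellipse has a_t = (r₁ + r₂)/2 = 3.763188×10^8 km.
At r₁ the circular-orbit speed is v₁ = √(μ/r₁) = 30.571 km/s.
On the transfer ellipse at r₁, v² = μ(2/r − 1/a) gives v_p = √[μ(2/r₁ − 1/a_t)] = 38.934 km/s.
First burn Δv₁ = |v_p − v₁| = 8.363 km/s.
Circular speed at r₂: v₂ = √(μ/r₂) = 14.759 km/s.
Transfer-orbit speed at r₂: v_a = √[μ(2/r₂ − 1/a_t)] = 9.0750 km/s.
Second burn Δv₂ = |v₂ − v_a| = 5.684 km/s.
Total Δv = Δv₁ + Δv₂ = 14.05 km/s.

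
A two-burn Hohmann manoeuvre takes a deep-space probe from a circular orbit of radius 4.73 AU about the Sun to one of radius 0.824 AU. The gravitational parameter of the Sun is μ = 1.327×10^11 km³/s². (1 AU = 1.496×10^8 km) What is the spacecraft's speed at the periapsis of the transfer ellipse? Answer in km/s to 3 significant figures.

v = 42.8 km/s

In km: r₁ = 4.73 × 1.496×10^8 = 7.07608×10^8 km; r₂ = 0.824 × 1.496×10^8 = 1.232704×10^8 km.
Transfer-ellipse semi-major axis a_t = (r₁ + r₂)/2 = (7.07608×10^8 + 1.232704×10^8)/2 = 4.154392×10^8 km.
At periapsis, r = 1.232704×10^8 km.
Vis-viva: v = √[μ(2/r − 1/a_t)] = √[1.327×10^11 × (2/1.232704×10^8 − 1/4.154392×10^8)] = 42.82 km/s.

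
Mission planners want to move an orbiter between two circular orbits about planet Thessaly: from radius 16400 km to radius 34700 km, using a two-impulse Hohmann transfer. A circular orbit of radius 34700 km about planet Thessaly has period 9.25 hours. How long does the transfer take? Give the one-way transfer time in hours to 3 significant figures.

From Kepler's third law T² = 4π²r³/μ at r = 34700 km, T = 9.25 hours = 9.25 × 3600 s = 33300 s: μ = 4π²r³/T² = 1.48751×10^6 km³/s².
Transfer-ellipse semi-major axis a_t = (r₁ + r₂)/2 = (16400 + 34700)/2 = 25550 km.
By Kepler's third law the transfer-orbit period is T = 2π√(a_t³/μ), so t = T/2 = 10520 s.
Converting: 10520 s ÷ 3600 s/hour = 2.92 hours.

t = 2.92 hours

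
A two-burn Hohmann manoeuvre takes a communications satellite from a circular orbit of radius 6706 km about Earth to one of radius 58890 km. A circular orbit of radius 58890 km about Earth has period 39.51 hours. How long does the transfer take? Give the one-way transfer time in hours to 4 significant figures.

From Kepler's third law T² = 4π²r³/μ at r = 58890 km, T = 39.51 hours = 39.51 × 3600 s = 1.42236×10^5 s: μ = 4π²r³/T² = 3.98534×10^5 km³/s².
Semi-major axis of the transfer orbit: a_t = (6706 + 58890)/2 = 32798 km.
Half the transfer-orbit period gives t = π√(a_t³/μ) = 29560 s.
Converting: 29560 s ÷ 3600 s/hour = 8.211 hours.

t = 8.211 hours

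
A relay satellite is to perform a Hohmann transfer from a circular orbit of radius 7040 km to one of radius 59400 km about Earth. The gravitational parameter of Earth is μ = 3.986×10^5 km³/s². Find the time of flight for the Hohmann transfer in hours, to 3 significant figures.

t = 8.37 hours

The Hohmann ellipse has a_t = (r₁ + r₂)/2 = 33220 km.
Half the transfer-orbit period gives t = π√(a_t³/μ) = 30130 s.
Converting: 30130 s ÷ 3600 s/hour = 8.37 hours.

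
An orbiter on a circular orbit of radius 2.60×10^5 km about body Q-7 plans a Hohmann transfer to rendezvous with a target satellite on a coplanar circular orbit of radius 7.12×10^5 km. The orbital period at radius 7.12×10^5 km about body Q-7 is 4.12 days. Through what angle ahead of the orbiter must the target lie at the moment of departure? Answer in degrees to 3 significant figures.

From Kepler's third law T² = 4π²r³/μ at r = 7.12×10^5 km, T = 4.12 days = 4.12 × 86400 s = 3.55968×10^5 s: μ = 4π²r³/T² = 1.12455×10^8 km³/s².
Semi-major axis of the transfer orbit: a_t = (2.600×10^5 + 7.120×10^5)/2 = 4.860×10^5 km.
Transfer time t = π√(a_t³/μ) = 1.004×10^5 s.
The target's mean motion on its circular orbit is ω₂ = √(μ/r₂³) = 1.765×10^-5 rad/s.
Angle swept by the target during transfer: ω₂·t = 1.772 rad = 101.5°.
The orbiter traverses 180° on the transfer ellipse, so the target must lead by 180° − 101.5° = 78.5°.

φ = 78.5°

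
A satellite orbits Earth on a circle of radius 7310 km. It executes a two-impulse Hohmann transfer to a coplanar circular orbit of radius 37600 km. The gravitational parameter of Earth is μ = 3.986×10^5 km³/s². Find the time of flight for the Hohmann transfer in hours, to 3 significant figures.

t = 4.65 hours

Semi-major axis of the transfer orbit: a_t = (7310 + 37600)/2 = 22455 km.
Transfer time t = π√(a_t³/μ) = π√((22455)³ / 3.986×10^5) = 16740 s.
Converting: 16740 s ÷ 3600 s/hour = 4.65 hours.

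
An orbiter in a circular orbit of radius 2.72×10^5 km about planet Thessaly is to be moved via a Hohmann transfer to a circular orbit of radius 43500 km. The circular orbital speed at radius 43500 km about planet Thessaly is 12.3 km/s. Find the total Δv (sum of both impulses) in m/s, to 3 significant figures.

Δv = 6190 m/s

From the circular-orbit relation v² = μ/r at r = 43500 km: μ = v²r = (12.3)² × 43500 = 6.58112×10^6 km³/s².
The Hohmann ellipse has a_t = (r₁ + r₂)/2 = 1.5775×10^5 km.
At r₁ the circular-orbit speed is v₁ = √(μ/r₁) = 4.919 km/s.
Transfer-orbit speed at r₁ (vis-viva): v_a = √[μ(2/r₁ − 1/a_t)] = 2.583 km/s.
First burn Δv₁ = |v_a − v₁| = 2.336 km/s.
At r₂, v₂ = √(μ/r₂) = 12.300 km/s.
Transfer-orbit speed at r₂: v_p = √[μ(2/r₂ − 1/a_t)] = 16.151 km/s.
Second burn Δv₂ = |v₂ − v_p| = 3.851 km/s.
Total Δv = Δv₁ + Δv₂ = 6.187 km/s.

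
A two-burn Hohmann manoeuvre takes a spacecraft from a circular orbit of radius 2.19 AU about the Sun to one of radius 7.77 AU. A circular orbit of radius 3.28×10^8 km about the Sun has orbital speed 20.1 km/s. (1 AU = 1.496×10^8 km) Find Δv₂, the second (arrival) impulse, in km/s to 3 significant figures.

From the circular-orbit relation v² = μ/r at r = 3.28×10^8 km: μ = v²r = (20.1)² × 3.28×10^8 = 1.32515×10^11 km³/s².
In km: r₁ = 2.19 × 1.496×10^8 = 3.27624×10^8 km; r₂ = 7.77 × 1.496×10^8 = 1.162392×10^9 km.
The Hohmann ellipse has a_t = (r₁ + r₂)/2 = 7.45008×10^8 km.
On the circular orbit at r = 1.162392×10^9 km, v_c = √(μ/r) = 10.6772 km/s.
Transfer-orbit speed at the same r (vis-viva, a = a_t): v_t = √[μ(2/r − 1/a_t)] = 7.08050 km/s.
Δv₂ = |v_t − v_c| = |7.08050 − 10.6772| = 3.597 km/s.

Δv₂ = 3.60 km/s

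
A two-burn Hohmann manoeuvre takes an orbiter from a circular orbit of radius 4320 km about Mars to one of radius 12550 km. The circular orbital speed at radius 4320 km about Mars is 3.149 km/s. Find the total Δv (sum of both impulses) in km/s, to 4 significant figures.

From the circular-orbit relation v² = μ/r at r = 4320 km: μ = v²r = (3.149)² × 4320 = 42838.0 km³/s².
The Hohmann ellipse has a_t = (r₁ + r₂)/2 = 8435 km.
Circular speed at r₁: v₁ = √(μ/r₁) = √(42838.0/4320) = 3.14900 km/s.
On the transfer ellipse at r₁, vis-viva equation gives v_p = √[μ(2/r₁ − 1/a_t)] = 3.84107 km/s.
First burn Δv₁ = |v_p − v₁| = 0.69207 km/s.
At r₂, v₂ = √(μ/r₂) = 1.84753 km/s.
Transfer-orbit speed at r₂: v_a = √[μ(2/r₂ − 1/a_t)] = 1.32218 km/s.
Second burn Δv₂ = |v₂ − v_a| = 0.52535 km/s.
Total Δv = Δv₁ + Δv₂ = 1.217 km/s.

Δv = 1.217 km/s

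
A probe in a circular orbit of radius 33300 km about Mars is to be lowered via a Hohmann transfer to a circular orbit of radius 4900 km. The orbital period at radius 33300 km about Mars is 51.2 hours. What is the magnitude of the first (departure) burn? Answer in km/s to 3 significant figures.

Δv₁ = 0.560 km/s

From Kepler's third law T² = 4π²r³/μ at r = 33300 km, T = 51.2 hours = 51.2 × 3600 s = 1.8432×10^5 s: μ = 4π²r³/T² = 42908.9 km³/s².
The Hohmann ellipse has a_t = (r₁ + r₂)/2 = 19100 km.
Circular speed at r = 33300 km: v_c = √(μ/r) = 1.13515 km/s.
Transfer-orbit speed at the same r (vis-viva, a = a_t): v_t = √[μ(2/r − 1/a_t)] = 0.574954 km/s.
Δv₁ = |v_t − v_c| = |0.574954 − 1.13515| = 0.5602 km/s.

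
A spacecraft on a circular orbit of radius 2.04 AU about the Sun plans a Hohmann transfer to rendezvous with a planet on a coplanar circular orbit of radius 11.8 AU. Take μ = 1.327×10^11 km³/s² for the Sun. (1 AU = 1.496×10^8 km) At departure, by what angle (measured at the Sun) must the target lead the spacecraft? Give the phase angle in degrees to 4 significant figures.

In km: r₁ = 2.04 × 1.496×10^8 = 3.05184×10^8 km; r₂ = 11.8 × 1.496×10^8 = 1.76528×10^9 km.
Transfer-ellipse semi-major axis a_t = (r₁ + r₂)/2 = (3.05184×10^8 + 1.76528×10^9)/2 = 1.035232×10^9 km.
The half-period of the transfer ellipse is t = π√(a_t³/μ) = 2.873×10^8 s.
Target angular speed ω₂ = √(μ/r₂³) = 4.912×10^-9 rad/s.
Angle swept by the target during transfer: ω₂·t = 1.411 rad = 80.84°.
The spacecraft traverses 180° on the transfer ellipse, so the target must lead by 180° − 80.84° = 99.16°.

φ = 99.16°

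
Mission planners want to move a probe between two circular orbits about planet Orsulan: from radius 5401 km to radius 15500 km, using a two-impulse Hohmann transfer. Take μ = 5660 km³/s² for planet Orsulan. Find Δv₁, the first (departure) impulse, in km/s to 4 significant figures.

Transfer-ellipse semi-major axis a_t = (r₁ + r₂)/2 = (5401 + 15500)/2 = 10450.5 km.
On the circular orbit at r = 5401 km, v_c = √(μ/r) = 1.024 km/s.
Vis-viva on the transfer ellipse at r = 5401 km gives v_t = √[μ(2/r − 1/a_t)] = 1.247 km/s.
Δv₁ = |v_t − v_c| = |1.247 − 1.024| = 0.2230 km/s.

Δv₁ = 0.2230 km/s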